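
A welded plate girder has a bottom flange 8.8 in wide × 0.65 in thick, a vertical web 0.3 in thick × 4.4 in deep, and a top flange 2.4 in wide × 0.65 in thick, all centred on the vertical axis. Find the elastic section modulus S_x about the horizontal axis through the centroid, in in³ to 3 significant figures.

Decompose the section into non-overlapping parts with the origin at the bottom-left of its bounding rectangle.
Bottom plate: 8.8 × 0.65, A = 5.72 in², y = 0.325 in, Ī = 0.20139 in⁴.
Web plate: 0.3 × 4.4, A = 1.32 in², y = 2.85 in, Ī = 2.1296 in⁴.
Top plate: 2.4 × 0.65, A = 1.56 in², y = 5.375 in, Ī = 0.054925 in⁴.
Centroid: ȳ = ΣA·y / ΣA = 1.6286 in.
Transfer each piece to the horizontal axis through the centroid using Ī + A·d² with d = y − 1.6286:
  bottom plate: d = -1.3036 in → contributes +9.9219 in⁴
  web plate: d = 1.2214 in → contributes +4.0988 in⁴
  top plate: d = 3.7464 in → contributes +21.95 in⁴
Total I = 35.971 in⁴.
Extreme fibre distance c = 4.0714 in; S = I/c = 8.835 in³.

S_x ≈ 8.84 in³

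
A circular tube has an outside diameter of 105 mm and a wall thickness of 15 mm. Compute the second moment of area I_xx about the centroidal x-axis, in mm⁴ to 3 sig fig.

Treat the section as a set of non-overlapping primitives; coordinates are from the bounding-box lower-left.
Outer circle: ⌀105, A = 8 659 mm², y = 52.5 mm, Ī = 5 966 602 mm⁴.
Bore (subtracted): ⌀75, A = 4417.9 mm², y = 52.5 mm, Ī = 1 553 156 mm⁴.
By symmetry the centroid is at mid-height, ȳ = 52.5 mm.
All pieces are centred on the centroidal x-axis, so I = ΣĪ (holes subtracted) = 4 413 447 mm⁴.

I_xx ≈ 4.41 × 10⁶ mm⁴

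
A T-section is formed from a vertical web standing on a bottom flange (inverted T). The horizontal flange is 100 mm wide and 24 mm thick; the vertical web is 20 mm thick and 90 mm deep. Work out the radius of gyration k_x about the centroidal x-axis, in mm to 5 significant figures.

Split into non-overlapping primitives; take the origin at the lower-left of the bounding box.
Flange: 100 × 24, A = 2 400 mm², y = 12 mm, Ī = 115 200 mm⁴.
Web: 20 × 90, A = 1 800 mm², y = 69 mm, Ī = 1 215 000 mm⁴.
Centroid: ȳ = ΣA·y / ΣA = 36.42857 mm.
Transfer each piece to the centroidal x-axis using Ī + A·d² with d = y − 36.42857:
  flange: d = -24.42857 mm → contributes +1 547 412 mm⁴
  web: d = 32.57143 mm → contributes +3 124 616 mm⁴
Total I = 4 672 029 mm⁴.
Radius of gyration: k = √(I/A) = √(4 672 029 / 4 200) = 33.35248 mm.

k_x ≈ 33.352 mm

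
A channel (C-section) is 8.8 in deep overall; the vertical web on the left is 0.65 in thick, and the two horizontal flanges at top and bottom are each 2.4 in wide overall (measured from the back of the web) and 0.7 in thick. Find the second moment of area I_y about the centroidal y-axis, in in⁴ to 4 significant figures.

I_y ≈ 3.297 in⁴

Break the section into simple shapes (no overlaps), measuring from the bottom-left corner of the bounding box.
Web: 0.65 × 8.8, A = 5.72 in², x = 0.325 in, Ī = 0.201392 in⁴.
Top flange (beyond web): 1.75 × 0.7, A = 1.225 in², x = 1.525 in, Ī = 0.31263 in⁴.
Bottom flange (beyond web): 1.75 × 0.7, A = 1.225 in², x = 1.525 in, Ī = 0.31263 in⁴.
Centroid: x̄ = ΣA·x / ΣA = 0.684853 in.
Transfer each piece to the centroidal y-axis using Ī + A·d² with d = x − 0.684853:
  web: d = -0.359853 in → contributes +0.942099 in⁴
  top flange (beyond web): d = 0.840147 in → contributes +1.17729 in⁴
  bottom flange (beyond web): d = 0.840147 in → contributes +1.17729 in⁴
Total I = 3.29668 in⁴.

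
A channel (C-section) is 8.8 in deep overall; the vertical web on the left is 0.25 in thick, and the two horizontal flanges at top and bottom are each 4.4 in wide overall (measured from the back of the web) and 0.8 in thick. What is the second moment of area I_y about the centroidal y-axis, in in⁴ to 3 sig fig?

I_y ≈ 17.5 in⁴

Break the section into simple shapes (no overlaps), measuring from the bottom-left corner of the bounding box.
Web: 0.25 × 8.8, A = 2.2 in², x = 0.125 in, Ī = 0.011458 in⁴.
Top flange (beyond web): 4.15 × 0.8, A = 3.32 in², x = 2.325 in, Ī = 4.7649 in⁴.
Bottom flange (beyond web): 4.15 × 0.8, A = 3.32 in², x = 2.325 in, Ī = 4.7649 in⁴.
Centroid: x̄ = ΣA·x / ΣA = 1.7775 in.
Transfer each piece to the centroidal y-axis using Ī + A·d² with d = x − 1.7775:
  web: d = -1.6525 in → contributes +6.019 in⁴
  top flange (beyond web): d = 0.54751 in → contributes +5.7601 in⁴
  bottom flange (beyond web): d = 0.54751 in → contributes +5.7601 in⁴
Total I = 17.539 in⁴.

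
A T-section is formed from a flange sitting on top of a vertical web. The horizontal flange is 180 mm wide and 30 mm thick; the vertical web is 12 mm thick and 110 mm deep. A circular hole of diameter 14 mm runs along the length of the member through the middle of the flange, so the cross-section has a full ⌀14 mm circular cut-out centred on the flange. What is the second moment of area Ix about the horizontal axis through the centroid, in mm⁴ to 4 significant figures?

Ix ≈ 6.902 × 10⁶ mm⁴

Split into non-overlapping primitives; take the origin at the lower-left of the bounding box.
Flange: 180 × 30, A = 5 400 mm², y = 125 mm, Ī = 405 000 mm⁴.
Web: 12 × 110, A = 1 320 mm², y = 55 mm, Ī = 1 331 000 mm⁴.
Hole (subtracted): ⌀14, A = 153.938 mm², y = 125 mm, Ī = 1885.74 mm⁴.
Centroid: ȳ = ΣA·y / ΣA = 110.928 mm.
Transfer each piece to the horizontal axis through the centroid using Ī + A·d² with d = y − 110.928:
  flange: d = 14.0724 mm → contributes +1 474 369 mm⁴
  web: d = -55.9276 mm → contributes +5 459 829 mm⁴
  hole: d = 14.0724 mm → contributes −32370.3 mm⁴
Total I = 6 901 828 mm⁴.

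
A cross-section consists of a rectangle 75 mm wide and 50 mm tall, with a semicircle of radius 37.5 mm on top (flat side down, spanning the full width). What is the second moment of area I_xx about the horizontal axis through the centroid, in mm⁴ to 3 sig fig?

I_xx ≈ 3.33 × 10⁶ mm⁴

Decompose the section into non-overlapping parts with the origin at the bottom-left of its bounding rectangle.
Rectangular body: 75 × 50, A = 3 750 mm², y = 25 mm, Ī = 781 250 mm⁴.
Semicircular cap: semicircle r = 37.5, A = 2208.9 mm², y = 65.915 mm, Ī = 217 049 mm⁴.
Centroid: ȳ = ΣA·y / ΣA = 40.167 mm.
Transfer each piece to the horizontal axis through the centroid using Ī + A·d² with d = y − 40.167:
  rectangular body: d = -15.167 mm → contributes +1 643 900 mm⁴
  semicircular cap: d = 25.748 mm → contributes +1 681 529 mm⁴
Total I = 3 325 430 mm⁴.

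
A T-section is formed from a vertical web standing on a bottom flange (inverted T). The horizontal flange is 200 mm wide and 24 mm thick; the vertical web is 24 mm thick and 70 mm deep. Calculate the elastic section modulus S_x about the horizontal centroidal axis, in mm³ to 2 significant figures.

S_x ≈ 5.3 × 10⁴ mm³

Break the section into simple shapes (no overlaps), measuring from the bottom-left corner of the bounding box.
Flange: 200 × 24, A = 4 800 mm², y = 12 mm, Ī = 230 400 mm⁴.
Web: 24 × 70, A = 1 680 mm², y = 59 mm, Ī = 686 000 mm⁴.
Centroid: ȳ = ΣA·y / ΣA = 24.19 mm.
Transfer each piece to the horizontal centroidal axis using Ī + A·d² with d = y − 24.19:
  flange: d = -12.19 mm → contributes +943 098 mm⁴
  web: d = 34.81 mm → contributes +2 722 280 mm⁴
Total I = 3 665 378 mm⁴.
Extreme fibre distance c = 69.81 mm; S = I/c = 52 501 mm³.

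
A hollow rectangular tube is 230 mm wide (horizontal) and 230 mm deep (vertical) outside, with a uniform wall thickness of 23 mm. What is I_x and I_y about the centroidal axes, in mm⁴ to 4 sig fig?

I_x ≈ 1.377 × 10⁸ mm⁴, I_y ≈ 1.377 × 10⁸ mm⁴

Break the section into simple shapes (no overlaps), measuring from the bottom-left corner of the bounding box.
Outer rectangle: 230 × 230, A = 52 900 mm², y = 115 mm, Ī = 233 200 833 mm⁴.
Inner void (subtracted): 184 × 184, A = 33 856 mm², y = 115 mm, Ī = 95 519 061 mm⁴.
By symmetry the centroid is at mid-height, ȳ = 115 mm.
All pieces are centred on the centroidal x-axis, so I = ΣĪ (holes subtracted) = 137 681 772 mm⁴.
Repeating about the centroidal y-axis gives I_y = 137 681 772 mm⁴.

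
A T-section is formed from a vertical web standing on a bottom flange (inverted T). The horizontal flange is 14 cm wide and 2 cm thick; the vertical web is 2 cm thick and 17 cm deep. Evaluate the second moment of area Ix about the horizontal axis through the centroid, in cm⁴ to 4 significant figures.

Ix ≈ 2214 cm⁴

Decompose the section into non-overlapping parts with the origin at the bottom-left of its bounding rectangle.
Flange: 14 × 2, A = 28 cm², y = 1 cm, Ī = 9.33333 cm⁴.
Web: 2 × 17, A = 34 cm², y = 10.5 cm, Ī = 818.833 cm⁴.
Centroid: ȳ = ΣA·y / ΣA = 6.20968 cm.
Transfer each piece to the horizontal axis through the centroid using Ī + A·d² with d = y − 6.20968:
  flange: d = -5.20968 cm → contributes +769.274 cm⁴
  web: d = 4.29032 cm → contributes +1444.67 cm⁴
Total I = 2213.94 cm⁴.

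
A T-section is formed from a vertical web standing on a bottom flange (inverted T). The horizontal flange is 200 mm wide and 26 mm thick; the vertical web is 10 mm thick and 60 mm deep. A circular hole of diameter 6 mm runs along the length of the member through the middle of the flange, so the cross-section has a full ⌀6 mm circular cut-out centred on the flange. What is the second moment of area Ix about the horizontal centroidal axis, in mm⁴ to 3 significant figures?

Ix ≈ 1.47 × 10⁶ mm⁴

Decompose the section into non-overlapping parts with the origin at the bottom-left of its bounding rectangle.
Flange: 200 × 26, A = 5 200 mm², y = 13 mm, Ī = 292 933 mm⁴.
Web: 10 × 60, A = 600 mm², y = 56 mm, Ī = 180 000 mm⁴.
Hole (subtracted): ⌀6, A = 28.274 mm², y = 13 mm, Ī = 63.617 mm⁴.
Centroid: ȳ = ΣA·y / ΣA = 17.47 mm.
Transfer each piece to the horizontal centroidal axis using Ī + A·d² with d = y − 17.47:
  flange: d = -4.4701 mm → contributes +396 837 mm⁴
  web: d = 38.53 mm → contributes +1 070 733 mm⁴
  hole: d = -4.4701 mm → contributes −628.58 mm⁴
Total I = 1 466 942 mm⁴.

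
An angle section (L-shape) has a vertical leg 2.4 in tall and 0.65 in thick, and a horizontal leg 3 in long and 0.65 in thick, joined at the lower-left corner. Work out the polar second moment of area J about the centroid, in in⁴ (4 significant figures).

J ≈ 3.888 in⁴

Split into non-overlapping primitives; take the origin at the lower-left of the bounding box.
Vertical leg: 0.65 × 2.4, A = 1.56 in², y = 1.2 in, Ī = 0.7488 in⁴.
Horizontal leg (remainder): 2.35 × 0.65, A = 1.5275 in², y = 0.325 in, Ī = 0.0537807 in⁴.
Centroid: ȳ = ΣA·y / ΣA = 0.767105 in.
Transfer each piece to the centroidal x-axis using Ī + A·d² with d = y − 0.767105:
  vertical leg: d = 0.432895 in → contributes +1.04114 in⁴
  horizontal leg (remainder): d = -0.442105 in → contributes +0.352341 in⁴
Total I = 1.39348 in⁴.
For the y-axis: x̄ = 1.06711 in.
Repeating about the centroidal y-axis gives I_y = 2.49442 in⁴.
Polar second moment: J = I_x + I_y = 3.8879 in⁴.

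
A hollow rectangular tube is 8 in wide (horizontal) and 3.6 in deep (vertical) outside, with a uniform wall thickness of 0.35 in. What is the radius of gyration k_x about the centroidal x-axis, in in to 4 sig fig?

k_x ≈ 1.460 in

Break the section into simple shapes (no overlaps), measuring from the bottom-left corner of the bounding box.
Outer rectangle: 8 × 3.6, A = 28.8 in², y = 1.8 in, Ī = 31.104 in⁴.
Inner void (subtracted): 7.3 × 2.9, A = 21.17 in², y = 1.8 in, Ī = 14.8366 in⁴.
By symmetry the centroid is at mid-height, ȳ = 1.8 in.
All pieces are centred on the centroidal x-axis, so I = ΣĪ (holes subtracted) = 16.2674 in⁴.
Radius of gyration: k = √(I/A) = √(16.2674 / 7.63) = 1.46015 in.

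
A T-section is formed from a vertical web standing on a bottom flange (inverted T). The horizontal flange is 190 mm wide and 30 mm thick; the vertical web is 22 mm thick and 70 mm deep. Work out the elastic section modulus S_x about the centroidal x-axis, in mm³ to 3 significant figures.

Break the section into simple shapes (no overlaps), measuring from the bottom-left corner of the bounding box.
Flange: 190 × 30, A = 5 700 mm², y = 15 mm, Ī = 427 500 mm⁴.
Web: 22 × 70, A = 1 540 mm², y = 65 mm, Ī = 628 833 mm⁴.
Centroid: ȳ = ΣA·y / ΣA = 25.635 mm.
Transfer each piece to the centroidal x-axis using Ī + A·d² with d = y − 25.635:
  flange: d = -10.635 mm → contributes +1 072 232 mm⁴
  web: d = 39.365 mm → contributes +3 015 179 mm⁴
Total I = 4 087 411 mm⁴.
Extreme fibre distance c = 74.365 mm; S = I/c = 54 964 mm³.

S_x ≈ 5.50 × 10⁴ mm³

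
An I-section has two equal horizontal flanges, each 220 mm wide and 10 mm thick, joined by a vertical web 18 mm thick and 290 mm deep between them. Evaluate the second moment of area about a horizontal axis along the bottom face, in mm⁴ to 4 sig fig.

Decompose the section into non-overlapping parts with the origin at the bottom-left of its bounding rectangle.
Bottom flange: 220 × 10, A = 2 200 mm², y = 5 mm, Ī = 18333.3 mm⁴.
Web: 18 × 290, A = 5 220 mm², y = 155 mm, Ī = 36 583 500 mm⁴.
Top flange: 220 × 10, A = 2 200 mm², y = 305 mm, Ī = 18333.3 mm⁴.
Transfer each piece to the base of the section using Ī + A·d² with d = y − 0:
  bottom flange: d = 5 mm → contributes +73333.3 mm⁴
  web: d = 155 mm → contributes +161 994 000 mm⁴
  top flange: d = 305 mm → contributes +204 673 333 mm⁴
Total I = 366 740 667 mm⁴.

I_base ≈ 3.667 × 10⁸ mm⁴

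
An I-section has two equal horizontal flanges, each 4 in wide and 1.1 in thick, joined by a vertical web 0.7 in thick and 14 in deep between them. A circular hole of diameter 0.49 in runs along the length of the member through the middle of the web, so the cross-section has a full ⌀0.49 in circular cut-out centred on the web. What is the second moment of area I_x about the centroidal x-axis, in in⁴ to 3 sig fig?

I_x ≈ 663 in⁴

Break the section into simple shapes (no overlaps), measuring from the bottom-left corner of the bounding box.
Bottom flange: 4 × 1.1, A = 4.4 in², y = 0.55 in, Ī = 0.44367 in⁴.
Web: 0.7 × 14, A = 9.8 in², y = 8.1 in, Ī = 160.07 in⁴.
Top flange: 4 × 1.1, A = 4.4 in², y = 15.65 in, Ī = 0.44367 in⁴.
Hole (subtracted): ⌀0.49, A = 0.18857 in², y = 8.1 in, Ī = 0.0028298 in⁴.
By symmetry the centroid is at mid-height, ȳ = 8.1 in.
Transfer each piece to the centroidal x-axis using Ī + A·d² with d = y − 8.1:
  bottom flange: d = -7.55 in → contributes +251.25 in⁴
  web: d = 0 in → contributes +160.07 in⁴
  top flange: d = 7.55 in → contributes +251.25 in⁴
  hole: d = 0 in → contributes −0.0028298 in⁴
Total I = 662.57 in⁴.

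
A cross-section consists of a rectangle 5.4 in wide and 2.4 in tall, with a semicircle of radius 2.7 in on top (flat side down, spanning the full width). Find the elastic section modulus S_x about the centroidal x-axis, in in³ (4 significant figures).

Break the section into simple shapes (no overlaps), measuring from the bottom-left corner of the bounding box.
Rectangular body: 5.4 × 2.4, A = 12.96 in², y = 1.2 in, Ī = 6.2208 in⁴.
Semicircular cap: semicircle r = 2.7, A = 11.4511 in², y = 3.54592 in, Ī = 5.83293 in⁴.
Centroid: ȳ = ΣA·y / ΣA = 2.30046 in.
Transfer each piece to the centroidal x-axis using Ī + A·d² with d = y − 2.30046:
  rectangular body: d = -1.10046 in → contributes +21.9154 in⁴
  semicircular cap: d = 1.24546 in → contributes +23.5956 in⁴
Total I = 45.5109 in⁴.
Extreme fibre distance c = 2.79954 in; S = I/c = 16.2566 in³.

S_x ≈ 16.26 in³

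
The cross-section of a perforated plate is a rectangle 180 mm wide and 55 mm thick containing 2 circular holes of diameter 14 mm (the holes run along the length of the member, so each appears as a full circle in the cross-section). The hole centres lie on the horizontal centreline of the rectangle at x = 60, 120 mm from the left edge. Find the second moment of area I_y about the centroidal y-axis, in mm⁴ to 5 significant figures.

I_y ≈ 2.6449 × 10⁷ mm⁴

Decompose the section into non-overlapping parts with the origin at the bottom-left of its bounding rectangle.
Plate: 180 × 55, A = 9 900 mm², x = 90 mm, Ī = 26 730 000 mm⁴.
Hole 1 (subtracted): ⌀14, A = 153.938 mm², x = 60 mm, Ī = 1885.741 mm⁴.
Hole 2 (subtracted): ⌀14, A = 153.938 mm², x = 120 mm, Ī = 1885.741 mm⁴.
By symmetry the centroid is at mid-width, x̄ = 90 mm.
Transfer each piece to the centroidal y-axis using Ī + A·d² with d = x − 90:
  plate: d = 0 mm → contributes +26 730 000 mm⁴
  hole 1: d = -30 mm → contributes −140 430 mm⁴
  hole 2: d = 30 mm → contributes −140 430 mm⁴
Total I = 26 449 140 mm⁴.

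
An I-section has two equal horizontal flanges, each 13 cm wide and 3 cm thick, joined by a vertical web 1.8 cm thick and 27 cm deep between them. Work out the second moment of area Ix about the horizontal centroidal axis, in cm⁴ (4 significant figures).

Ix ≈ 2.056 × 10⁴ cm⁴

Treat the section as a set of non-overlapping primitives; coordinates are from the bounding-box lower-left.
Bottom flange: 13 × 3, A = 39 cm², y = 1.5 cm, Ī = 29.25 cm⁴.
Web: 1.8 × 27, A = 48.6 cm², y = 16.5 cm, Ī = 2952.45 cm⁴.
Top flange: 13 × 3, A = 39 cm², y = 31.5 cm, Ī = 29.25 cm⁴.
By symmetry the centroid is at mid-height, ȳ = 16.5 cm.
Transfer each piece to the horizontal centroidal axis using Ī + A·d² with d = y − 16.5:
  bottom flange: d = -15 cm → contributes +8804.25 cm⁴
  web: d = 0 cm → contributes +2952.45 cm⁴
  top flange: d = 15 cm → contributes +8804.25 cm⁴
Total I = 20 561 cm⁴.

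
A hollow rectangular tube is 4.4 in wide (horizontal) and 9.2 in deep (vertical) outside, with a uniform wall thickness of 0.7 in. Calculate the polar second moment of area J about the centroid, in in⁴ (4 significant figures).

J ≈ 214.6 in⁴

Break the section into simple shapes (no overlaps), measuring from the bottom-left corner of the bounding box.
Outer rectangle: 4.4 × 9.2, A = 40.48 in², y = 4.6 in, Ī = 285.519 in⁴.
Inner void (subtracted): 3 × 7.8, A = 23.4 in², y = 4.6 in, Ī = 118.638 in⁴.
By symmetry the centroid is at mid-height, ȳ = 4.6 in.
All pieces are centred on the centroidal x-axis, so I = ΣĪ (holes subtracted) = 166.881 in⁴.
Repeating about the centroidal y-axis gives I_y = 47.7577 in⁴.
Polar second moment: J = I_x + I_y = 214.639 in⁴.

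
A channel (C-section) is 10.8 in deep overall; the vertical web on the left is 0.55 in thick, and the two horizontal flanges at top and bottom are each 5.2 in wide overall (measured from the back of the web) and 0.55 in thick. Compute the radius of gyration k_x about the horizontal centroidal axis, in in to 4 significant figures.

Decompose the section into non-overlapping parts with the origin at the bottom-left of its bounding rectangle.
Web: 0.55 × 10.8, A = 5.94 in², y = 5.4 in, Ī = 57.7368 in⁴.
Top flange (beyond web): 4.65 × 0.55, A = 2.5575 in², y = 10.525 in, Ī = 0.0644703 in⁴.
Bottom flange (beyond web): 4.65 × 0.55, A = 2.5575 in², y = 0.275 in, Ī = 0.0644703 in⁴.
By symmetry the centroid is at mid-height, ȳ = 5.4 in.
Transfer each piece to the horizontal centroidal axis using Ī + A·d² with d = y − 5.4:
  web: d = 0 in → contributes +57.7368 in⁴
  top flange (beyond web): d = 5.125 in → contributes +67.2388 in⁴
  bottom flange (beyond web): d = -5.125 in → contributes +67.2388 in⁴
Total I = 192.214 in⁴.
Radius of gyration: k = √(I/A) = √(192.214 / 11.055) = 4.16978 in.

k_x ≈ 4.170 in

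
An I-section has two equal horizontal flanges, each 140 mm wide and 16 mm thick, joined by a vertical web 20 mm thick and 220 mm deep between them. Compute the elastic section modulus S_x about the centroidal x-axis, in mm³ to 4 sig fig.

S_x ≈ 6.367 × 10⁵ mm³

Split into non-overlapping primitives; take the origin at the lower-left of the bounding box.
Bottom flange: 140 × 16, A = 2 240 mm², y = 8 mm, Ī = 47786.7 mm⁴.
Web: 20 × 220, A = 4 400 mm², y = 126 mm, Ī = 17 746 667 mm⁴.
Top flange: 140 × 16, A = 2 240 mm², y = 244 mm, Ī = 47786.7 mm⁴.
By symmetry the centroid is at mid-height, ȳ = 126 mm.
Transfer each piece to the centroidal x-axis using Ī + A·d² with d = y − 126:
  bottom flange: d = -118 mm → contributes +31 237 547 mm⁴
  web: d = 0 mm → contributes +17 746 667 mm⁴
  top flange: d = 118 mm → contributes +31 237 547 mm⁴
Total I = 80 221 760 mm⁴.
Extreme fibre distance c = 126 mm; S = I/c = 636 681 mm³.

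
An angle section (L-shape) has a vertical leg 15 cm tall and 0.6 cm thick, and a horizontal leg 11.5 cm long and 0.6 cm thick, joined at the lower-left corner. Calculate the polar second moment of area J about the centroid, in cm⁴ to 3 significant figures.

J ≈ 556 cm⁴

Split into non-overlapping primitives; take the origin at the lower-left of the bounding box.
Vertical leg: 0.6 × 15, A = 9 cm², y = 7.5 cm, Ī = 168.75 cm⁴.
Horizontal leg (remainder): 10.9 × 0.6, A = 6.54 cm², y = 0.3 cm, Ī = 0.1962 cm⁴.
Centroid: ȳ = ΣA·y / ΣA = 4.4699 cm.
Transfer each piece to the centroidal x-axis using Ī + A·d² with d = y − 4.4699:
  vertical leg: d = 3.0301 cm → contributes +251.38 cm⁴
  horizontal leg (remainder): d = -4.1699 cm → contributes +113.91 cm⁴
Total I = 365.3 cm⁴.
For the y-axis: x̄ = 2.7199 cm.
Repeating about the centroidal y-axis gives I_y = 190.25 cm⁴.
Polar second moment: J = I_x + I_y = 555.55 cm⁴.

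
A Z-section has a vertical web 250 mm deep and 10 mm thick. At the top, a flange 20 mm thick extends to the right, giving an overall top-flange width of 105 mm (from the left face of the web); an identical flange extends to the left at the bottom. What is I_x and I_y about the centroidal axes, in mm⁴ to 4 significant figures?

Decompose the section into non-overlapping parts with the origin at the bottom-left of its bounding rectangle.
Web: 10 × 250, A = 2 500 mm², y = 125 mm, Ī = 13 020 833 mm⁴.
Top flange (beyond web): 95 × 20, A = 1 900 mm², y = 240 mm, Ī = 63333.3 mm⁴.
Bottom flange (beyond web): 95 × 20, A = 1 900 mm², y = 10 mm, Ī = 63333.3 mm⁴.
Centroid: ȳ = ΣA·y / ΣA = 125 mm.
Transfer each piece to the centroidal x-axis using Ī + A·d² with d = y − 125:
  web: d = 0 mm → contributes +13 020 833 mm⁴
  top flange (beyond web): d = 115 mm → contributes +25 190 833 mm⁴
  bottom flange (beyond web): d = -115 mm → contributes +25 190 833 mm⁴
Total I = 63 402 500 mm⁴.
For the y-axis: x̄ = 100 mm.
Repeating about the centroidal y-axis gives I_y = 13 352 500 mm⁴.

I_x ≈ 6.340 × 10⁷ mm⁴, I_y ≈ 1.335 × 10⁷ mm⁴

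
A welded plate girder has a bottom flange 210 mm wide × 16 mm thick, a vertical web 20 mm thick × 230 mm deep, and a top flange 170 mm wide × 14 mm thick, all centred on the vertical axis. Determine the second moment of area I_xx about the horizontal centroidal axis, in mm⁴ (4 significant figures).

Break the section into simple shapes (no overlaps), measuring from the bottom-left corner of the bounding box.
Bottom plate: 210 × 16, A = 3 360 mm², y = 8 mm, Ī = 71 680 mm⁴.
Web plate: 20 × 230, A = 4 600 mm², y = 131 mm, Ī = 20 278 333 mm⁴.
Top plate: 170 × 14, A = 2 380 mm², y = 253 mm, Ī = 38873.3 mm⁴.
Centroid: ȳ = ΣA·y / ΣA = 119.112 mm.
Transfer each piece to the horizontal centroidal axis using Ī + A·d² with d = y − 119.112:
  bottom plate: d = -111.112 mm → contributes +41 553 964 mm⁴
  web plate: d = 11.8878 mm → contributes +20 928 406 mm⁴
  top plate: d = 133.888 mm → contributes +42 702 627 mm⁴
Total I = 105 184 997 mm⁴.

I_xx ≈ 1.052 × 10⁸ mm⁴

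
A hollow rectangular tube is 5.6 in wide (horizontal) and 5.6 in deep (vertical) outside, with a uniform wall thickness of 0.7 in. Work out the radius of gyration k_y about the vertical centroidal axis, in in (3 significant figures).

Decompose the section into non-overlapping parts with the origin at the bottom-left of its bounding rectangle.
Outer rectangle: 5.6 × 5.6, A = 31.36 in², x = 2.8 in, Ī = 81.954 in⁴.
Inner void (subtracted): 4.2 × 4.2, A = 17.64 in², x = 2.8 in, Ī = 25.931 in⁴.
By symmetry the centroid is at mid-width, x̄ = 2.8 in.
All pieces are centred on the vertical centroidal axis, so I = ΣĪ (holes subtracted) = 56.023 in⁴.
Radius of gyration: k = √(I/A) = √(56.023 / 13.72) = 2.0207 in.

k_y ≈ 2.02 in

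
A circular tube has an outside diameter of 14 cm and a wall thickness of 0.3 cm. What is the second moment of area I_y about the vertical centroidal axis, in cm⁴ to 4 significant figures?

Treat the section as a set of non-overlapping primitives; coordinates are from the bounding-box lower-left.
Outer circle: ⌀14, A = 153.938 cm², x = 7 cm, Ī = 1885.74 cm⁴.
Bore (subtracted): ⌀13.4, A = 141.026 cm², x = 7 cm, Ī = 1582.67 cm⁴.
By symmetry the centroid is at mid-width, x̄ = 7 cm.
All pieces are centred on the vertical centroidal axis, so I = ΣĪ (holes subtracted) = 303.076 cm⁴.

I_y ≈ 303.1 cm⁴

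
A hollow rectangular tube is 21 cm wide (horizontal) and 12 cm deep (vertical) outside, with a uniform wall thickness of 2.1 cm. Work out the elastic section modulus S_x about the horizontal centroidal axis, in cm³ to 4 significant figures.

Split into non-overlapping primitives; take the origin at the lower-left of the bounding box.
Outer rectangle: 21 × 12, A = 252 cm², y = 6 cm, Ī = 3 024 cm⁴.
Inner void (subtracted): 16.8 × 7.8, A = 131.04 cm², y = 6 cm, Ī = 664.373 cm⁴.
By symmetry the centroid is at mid-height, ȳ = 6 cm.
All pieces are centred on the horizontal centroidal axis, so I = ΣĪ (holes subtracted) = 2359.63 cm⁴.
Extreme fibre distance c = 6 cm; S = I/c = 393.271 cm³.

S_x ≈ 393.3 cm³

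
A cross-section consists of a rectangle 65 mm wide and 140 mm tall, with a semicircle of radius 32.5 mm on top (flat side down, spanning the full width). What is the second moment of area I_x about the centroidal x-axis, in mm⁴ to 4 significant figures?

Split into non-overlapping primitives; take the origin at the lower-left of the bounding box.
Rectangular body: 65 × 140, A = 9 100 mm², y = 70 mm, Ī = 14 863 333 mm⁴.
Semicircular cap: semicircle r = 32.5, A = 1659.15 mm², y = 153.793 mm, Ī = 122 452 mm⁴.
Centroid: ȳ = ΣA·y / ΣA = 82.9217 mm.
Transfer each piece to the centroidal x-axis using Ī + A·d² with d = y − 82.9217:
  rectangular body: d = -12.9217 mm → contributes +16 382 755 mm⁴
  semicircular cap: d = 70.8718 mm → contributes +8 456 060 mm⁴
Total I = 24 838 815 mm⁴.

I_x ≈ 2.484 × 10⁷ mm⁴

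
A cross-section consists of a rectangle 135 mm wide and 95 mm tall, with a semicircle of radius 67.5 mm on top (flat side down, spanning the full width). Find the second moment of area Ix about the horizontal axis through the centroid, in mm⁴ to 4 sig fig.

Treat the section as a set of non-overlapping primitives; coordinates are from the bounding-box lower-left.
Rectangular body: 135 × 95, A = 12 825 mm², y = 47.5 mm, Ī = 9 645 469 mm⁴.
Semicircular cap: semicircle r = 67.5, A = 7156.94 mm², y = 123.648 mm, Ī = 2 278 490 mm⁴.
Centroid: ȳ = ΣA·y / ΣA = 74.7739 mm.
Transfer each piece to the horizontal axis through the centroid using Ī + A·d² with d = y − 74.7739:
  rectangular body: d = -27.2739 mm → contributes +19 185 562 mm⁴
  semicircular cap: d = 48.874 mm → contributes +19 374 021 mm⁴
Total I = 38 559 583 mm⁴.

Ix ≈ 3.856 × 10⁷ mm⁴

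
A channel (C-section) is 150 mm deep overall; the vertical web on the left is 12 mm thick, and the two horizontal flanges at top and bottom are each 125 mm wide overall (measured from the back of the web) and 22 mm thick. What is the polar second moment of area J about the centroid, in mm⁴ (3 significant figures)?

Decompose the section into non-overlapping parts with the origin at the bottom-left of its bounding rectangle.
Web: 12 × 150, A = 1 800 mm², y = 75 mm, Ī = 3 375 000 mm⁴.
Top flange (beyond web): 113 × 22, A = 2 486 mm², y = 139 mm, Ī = 100 269 mm⁴.
Bottom flange (beyond web): 113 × 22, A = 2 486 mm², y = 11 mm, Ī = 100 269 mm⁴.
By symmetry the centroid is at mid-height, ȳ = 75 mm.
Transfer each piece to the centroidal x-axis using Ī + A·d² with d = y − 75:
  web: d = 0 mm → contributes +3 375 000 mm⁴
  top flange (beyond web): d = 64 mm → contributes +10 282 925 mm⁴
  bottom flange (beyond web): d = -64 mm → contributes +10 282 925 mm⁴
Total I = 23 940 849 mm⁴.
For the y-axis: x̄ = 51.887 mm.
Repeating about the centroidal y-axis gives I_y = 10 474 564 mm⁴.
Polar second moment: J = I_x + I_y = 34 415 413 mm⁴.

J ≈ 3.44 × 10⁷ mm⁴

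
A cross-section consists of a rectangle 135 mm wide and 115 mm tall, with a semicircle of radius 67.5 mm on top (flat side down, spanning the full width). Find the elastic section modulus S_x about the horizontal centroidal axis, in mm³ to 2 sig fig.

Split into non-overlapping primitives; take the origin at the lower-left of the bounding box.
Rectangular body: 135 × 115, A = 15 525 mm², y = 57.5 mm, Ī = 17 109 844 mm⁴.
Semicircular cap: semicircle r = 67.5, A = 7 157 mm², y = 143.6 mm, Ī = 2 278 490 mm⁴.
Centroid: ȳ = ΣA·y / ΣA = 84.68 mm.
Transfer each piece to the horizontal centroidal axis using Ī + A·d² with d = y − 84.68:
  rectangular body: d = -27.18 mm → contributes +28 581 215 mm⁴
  semicircular cap: d = 58.97 mm → contributes +27 162 451 mm⁴
Total I = 55 743 665 mm⁴.
Extreme fibre distance c = 97.82 mm; S = I/c = 569 875 mm³.

S_x ≈ 5.7 × 10⁵ mm³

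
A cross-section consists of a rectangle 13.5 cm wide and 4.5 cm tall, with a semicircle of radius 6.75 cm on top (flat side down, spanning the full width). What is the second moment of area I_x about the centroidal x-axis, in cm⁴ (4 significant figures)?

I_x ≈ 1190 cm⁴

Split into non-overlapping primitives; take the origin at the lower-left of the bounding box.
Rectangular body: 13.5 × 4.5, A = 60.75 cm², y = 2.25 cm, Ī = 102.516 cm⁴.
Semicircular cap: semicircle r = 6.75, A = 71.5694 cm², y = 7.36479 cm, Ī = 227.849 cm⁴.
Centroid: ȳ = ΣA·y / ΣA = 5.01651 cm.
Transfer each piece to the centroidal x-axis using Ī + A·d² with d = y − 5.01651:
  rectangular body: d = -2.76651 cm → contributes +567.469 cm⁴
  semicircular cap: d = 2.34828 cm → contributes +622.514 cm⁴
Total I = 1189.98 cm⁴.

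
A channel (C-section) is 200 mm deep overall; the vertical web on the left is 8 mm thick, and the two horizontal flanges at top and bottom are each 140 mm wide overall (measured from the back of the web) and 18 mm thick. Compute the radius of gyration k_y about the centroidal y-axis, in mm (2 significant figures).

Split into non-overlapping primitives; take the origin at the lower-left of the bounding box.
Web: 8 × 200, A = 1 600 mm², x = 4 mm, Ī = 8 533 mm⁴.
Top flange (beyond web): 132 × 18, A = 2 376 mm², x = 74 mm, Ī = 3 449 952 mm⁴.
Bottom flange (beyond web): 132 × 18, A = 2 376 mm², x = 74 mm, Ī = 3 449 952 mm⁴.
Centroid: x̄ = ΣA·x / ΣA = 56.37 mm.
Transfer each piece to the centroidal y-axis using Ī + A·d² with d = x − 56.37:
  web: d = -52.37 mm → contributes +4 396 345 mm⁴
  top flange (beyond web): d = 17.63 mm → contributes +4 188 641 mm⁴
  bottom flange (beyond web): d = 17.63 mm → contributes +4 188 641 mm⁴
Total I = 12 773 626 mm⁴.
Radius of gyration: k = √(I/A) = √(12 773 626 / 6 352) = 44.84 mm.

k_y ≈ 45 mm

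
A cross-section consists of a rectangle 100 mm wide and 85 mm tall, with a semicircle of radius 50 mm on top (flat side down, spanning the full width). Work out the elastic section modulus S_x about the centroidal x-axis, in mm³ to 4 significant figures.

S_x ≈ 2.309 × 10⁵ mm³

Break the section into simple shapes (no overlaps), measuring from the bottom-left corner of the bounding box.
Rectangular body: 100 × 85, A = 8 500 mm², y = 42.5 mm, Ī = 5 117 708 mm⁴.
Semicircular cap: semicircle r = 50, A = 3926.99 mm², y = 106.221 mm, Ī = 685 981 mm⁴.
Centroid: ȳ = ΣA·y / ΣA = 62.636 mm.
Transfer each piece to the centroidal x-axis using Ī + A·d² with d = y − 62.636:
  rectangular body: d = -20.136 mm → contributes +8 564 121 mm⁴
  semicircular cap: d = 43.5846 mm → contributes +8 145 766 mm⁴
Total I = 16 709 887 mm⁴.
Extreme fibre distance c = 72.364 mm; S = I/c = 230 915 mm³.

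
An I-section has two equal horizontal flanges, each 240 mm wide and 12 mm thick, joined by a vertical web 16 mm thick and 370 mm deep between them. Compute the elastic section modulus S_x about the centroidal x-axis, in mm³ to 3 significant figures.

S_x ≈ 1.41 × 10⁶ mm³

Decompose the section into non-overlapping parts with the origin at the bottom-left of its bounding rectangle.
Bottom flange: 240 × 12, A = 2 880 mm², y = 6 mm, Ī = 34 560 mm⁴.
Web: 16 × 370, A = 5 920 mm², y = 197 mm, Ī = 67 537 333 mm⁴.
Top flange: 240 × 12, A = 2 880 mm², y = 388 mm, Ī = 34 560 mm⁴.
By symmetry the centroid is at mid-height, ȳ = 197 mm.
Transfer each piece to the centroidal x-axis using Ī + A·d² with d = y − 197:
  bottom flange: d = -191 mm → contributes +105 099 840 mm⁴
  web: d = 0 mm → contributes +67 537 333 mm⁴
  top flange: d = 191 mm → contributes +105 099 840 mm⁴
Total I = 277 737 013 mm⁴.
Extreme fibre distance c = 197 mm; S = I/c = 1 409 833 mm³.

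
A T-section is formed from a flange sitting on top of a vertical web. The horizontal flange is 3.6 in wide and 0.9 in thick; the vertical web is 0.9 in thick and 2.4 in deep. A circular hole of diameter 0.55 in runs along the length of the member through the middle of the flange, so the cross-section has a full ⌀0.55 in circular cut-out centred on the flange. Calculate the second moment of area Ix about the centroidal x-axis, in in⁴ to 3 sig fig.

Ix ≈ 4.67 in⁴

Treat the section as a set of non-overlapping primitives; coordinates are from the bounding-box lower-left.
Flange: 3.6 × 0.9, A = 3.24 in², y = 2.85 in, Ī = 0.2187 in⁴.
Web: 0.9 × 2.4, A = 2.16 in², y = 1.2 in, Ī = 1.0368 in⁴.
Hole (subtracted): ⌀0.55, A = 0.23758 in², y = 2.85 in, Ī = 0.0044918 in⁴.
Centroid: ȳ = ΣA·y / ΣA = 2.1596 in.
Transfer each piece to the centroidal x-axis using Ī + A·d² with d = y − 2.1596:
  flange: d = 0.69037 in → contributes +1.7629 in⁴
  web: d = -0.95963 in → contributes +3.0259 in⁴
  hole: d = 0.69037 in → contributes −0.11773 in⁴
Total I = 4.6711 in⁴.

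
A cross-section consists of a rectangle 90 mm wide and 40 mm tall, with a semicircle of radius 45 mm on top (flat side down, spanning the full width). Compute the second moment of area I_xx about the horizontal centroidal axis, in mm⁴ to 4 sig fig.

Break the section into simple shapes (no overlaps), measuring from the bottom-left corner of the bounding box.
Rectangular body: 90 × 40, A = 3 600 mm², y = 20 mm, Ī = 480 000 mm⁴.
Semicircular cap: semicircle r = 45, A = 3180.86 mm², y = 59.0986 mm, Ī = 450 072 mm⁴.
Centroid: ȳ = ΣA·y / ΣA = 38.3409 mm.
Transfer each piece to the horizontal centroidal axis using Ī + A·d² with d = y − 38.3409:
  rectangular body: d = -18.3409 mm → contributes +1 691 002 mm⁴
  semicircular cap: d = 20.7577 mm → contributes +1 820 645 mm⁴
Total I = 3 511 647 mm⁴.

I_xx ≈ 3.512 × 10⁶ mm⁴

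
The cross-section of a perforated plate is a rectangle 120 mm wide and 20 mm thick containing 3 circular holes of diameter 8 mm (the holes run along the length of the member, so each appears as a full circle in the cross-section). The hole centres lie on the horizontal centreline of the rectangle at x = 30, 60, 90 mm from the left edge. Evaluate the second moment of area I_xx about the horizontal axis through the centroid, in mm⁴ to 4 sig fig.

I_xx ≈ 7.940 × 10⁴ mm⁴

Split into non-overlapping primitives; take the origin at the lower-left of the bounding box.
Plate: 120 × 20, A = 2 400 mm², y = 10 mm, Ī = 80 000 mm⁴.
Hole 1 (subtracted): ⌀8, A = 50.2655 mm², y = 10 mm, Ī = 201.062 mm⁴.
Hole 2 (subtracted): ⌀8, A = 50.2655 mm², y = 10 mm, Ī = 201.062 mm⁴.
Hole 3 (subtracted): ⌀8, A = 50.2655 mm², y = 10 mm, Ī = 201.062 mm⁴.
By symmetry the centroid is at mid-height, ȳ = 10 mm.
All pieces are centred on the horizontal axis through the centroid, so I = ΣĪ (holes subtracted) = 79396.8 mm⁴.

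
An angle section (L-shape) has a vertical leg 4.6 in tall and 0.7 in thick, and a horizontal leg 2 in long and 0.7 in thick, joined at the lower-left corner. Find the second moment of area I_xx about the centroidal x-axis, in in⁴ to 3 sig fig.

Decompose the section into non-overlapping parts with the origin at the bottom-left of its bounding rectangle.
Vertical leg: 0.7 × 4.6, A = 3.22 in², y = 2.3 in, Ī = 5.6779 in⁴.
Horizontal leg (remainder): 1.3 × 0.7, A = 0.91 in², y = 0.35 in, Ī = 0.037158 in⁴.
Centroid: ȳ = ΣA·y / ΣA = 1.8703 in.
Transfer each piece to the centroidal x-axis using Ī + A·d² with d = y − 1.8703:
  vertical leg: d = 0.42966 in → contributes +6.2724 in⁴
  horizontal leg (remainder): d = -1.5203 in → contributes +2.1406 in⁴
Total I = 8.4129 in⁴.

I_xx ≈ 8.41 in⁴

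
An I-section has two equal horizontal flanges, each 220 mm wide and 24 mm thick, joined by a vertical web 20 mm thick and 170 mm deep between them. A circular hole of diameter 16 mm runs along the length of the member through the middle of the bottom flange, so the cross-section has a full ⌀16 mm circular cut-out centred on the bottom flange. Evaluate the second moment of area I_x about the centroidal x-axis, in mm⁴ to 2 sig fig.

Break the section into simple shapes (no overlaps), measuring from the bottom-left corner of the bounding box.
Bottom flange: 220 × 24, A = 5 280 mm², y = 12 mm, Ī = 253 440 mm⁴.
Web: 20 × 170, A = 3 400 mm², y = 109 mm, Ī = 8 188 333 mm⁴.
Top flange: 220 × 24, A = 5 280 mm², y = 206 mm, Ī = 253 440 mm⁴.
Hole (subtracted): ⌀16, A = 201.1 mm², y = 12 mm, Ī = 3 217 mm⁴.
Centroid: ȳ = ΣA·y / ΣA = 110.4 mm.
Transfer each piece to the centroidal x-axis using Ī + A·d² with d = y − 110.4:
  bottom flange: d = -98.42 mm → contributes +51 395 521 mm⁴
  web: d = -1.417 mm → contributes +8 195 165 mm⁴
  top flange: d = 95.58 mm → contributes +48 491 617 mm⁴
  hole: d = -98.42 mm → contributes −1 950 703 mm⁴
Total I = 106 131 600 mm⁴.

I_x ≈ 1.1 × 10⁸ mm⁴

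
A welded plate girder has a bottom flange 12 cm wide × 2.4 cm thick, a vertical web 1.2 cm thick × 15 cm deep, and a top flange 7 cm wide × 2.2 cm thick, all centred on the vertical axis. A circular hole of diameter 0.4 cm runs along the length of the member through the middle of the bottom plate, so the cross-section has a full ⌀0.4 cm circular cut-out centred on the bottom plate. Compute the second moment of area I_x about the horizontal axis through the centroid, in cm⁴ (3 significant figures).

Break the section into simple shapes (no overlaps), measuring from the bottom-left corner of the bounding box.
Bottom plate: 12 × 2.4, A = 28.8 cm², y = 1.2 cm, Ī = 13.824 cm⁴.
Web plate: 1.2 × 15, A = 18 cm², y = 9.9 cm, Ī = 337.5 cm⁴.
Top plate: 7 × 2.2, A = 15.4 cm², y = 18.5 cm, Ī = 6.2113 cm⁴.
Hole (subtracted): ⌀0.4, A = 0.12566 cm², y = 1.2 cm, Ī = 0.0012566 cm⁴.
Centroid: ȳ = ΣA·y / ΣA = 8.0147 cm.
Transfer each piece to the horizontal axis through the centroid using Ī + A·d² with d = y − 8.0147:
  bottom plate: d = -6.8147 cm → contributes +1351.3 cm⁴
  web plate: d = 1.8853 cm → contributes +401.48 cm⁴
  top plate: d = 10.485 cm → contributes +1699.3 cm⁴
  hole: d = -6.8147 cm → contributes −5.8372 cm⁴
Total I = 3446.3 cm⁴.

I_x ≈ 3450 cm⁴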